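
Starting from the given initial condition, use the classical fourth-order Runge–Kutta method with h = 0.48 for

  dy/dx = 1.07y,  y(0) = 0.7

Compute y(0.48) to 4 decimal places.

1.1697

RK4: k1 = f(x_n, y_n); k2 = f(x_n + h/2, y_n + (h/2)·k1); k3 = f(x_n + h/2, y_n + (h/2)·k2); k4 = f(x_n + h, y_n + h·k3); y_{n+1} = y_n + (h/6)·(k1 + 2k2 + 2k3 + k4).
x=0.000000, y=0.700000:
  k1 = f(0.000000, 0.700000) = 0.749000
  k2 = f(0.240000, 0.879760) = 0.941343
  k3 = f(0.240000, 0.925922) = 0.990737
  k4 = f(0.480000, 1.175554) = 1.257842
  y ← 0.700000 + (0.48/6)·(k1 + 2k2 + 2k3 + k4) = 1.169680
y(0.48) ≈ 1.1697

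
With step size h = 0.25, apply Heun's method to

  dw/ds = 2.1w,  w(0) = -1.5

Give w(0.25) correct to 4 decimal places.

-2.4942

Heun: k1 = f(s_n, w_n); k2 = f(s_n + h, w_n + h·k1); w_{n+1} = w_n + (h/2)·(k1 + k2).
s=0.000000, w=-1.500000:
  k1 = f(0.000000, -1.500000) = -3.150000
  k2 = f(0.250000, -2.287500) = -4.803750
  w ← -1.500000 + (0.25/2)·(-3.150000 + (-4.803750)) = -2.494219
w(0.25) ≈ -2.4942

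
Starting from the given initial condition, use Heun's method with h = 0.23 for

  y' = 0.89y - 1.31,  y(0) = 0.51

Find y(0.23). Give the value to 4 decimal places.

0.2929

Heun: k1 = f(x_n, y_n); k2 = f(x_n + h, y_n + h·k1); y_{n+1} = y_n + (h/2)·(k1 + k2).
x=0.000000, y=0.510000:
  k1 = f(0.000000, 0.510000) = -0.856100
  k2 = f(0.230000, 0.313097) = -1.031344
  y ← 0.510000 + (0.23/2)·(-0.856100 + (-1.031344)) = 0.292944
y(0.23) ≈ 0.2929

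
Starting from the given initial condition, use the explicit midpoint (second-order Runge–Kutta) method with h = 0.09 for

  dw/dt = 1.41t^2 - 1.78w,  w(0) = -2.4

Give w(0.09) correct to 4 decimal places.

Midpoint: k1 = f(t_n, w_n); k2 = f(t_n + h/2, w_n + (h/2)·k1); w_{n+1} = w_n + h·k2.
t=0.000000, w=-2.400000:
  k1 = f(0.000000, -2.400000) = 4.272000
  k2 = f(0.045000, -2.207760) = 3.932668
  w ← -2.400000 + 0.09·3.932668 = -2.046060
w(0.09) ≈ -2.0461

-2.0461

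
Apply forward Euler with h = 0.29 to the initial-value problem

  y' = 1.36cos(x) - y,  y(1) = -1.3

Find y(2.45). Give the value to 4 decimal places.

-0.4448

Euler: y_{n+1} = y_n + h·f(x_n, y_n).
x=1.000000, y=-1.300000: f=2.034811 → y ← -1.300000 + 0.29·2.034811 = -0.709905
x=1.290000, y=-0.709905: f=1.086789 → y ← -0.709905 + 0.29·1.086789 = -0.394736
x=1.580000, y=-0.394736: f=0.382219 → y ← -0.394736 + 0.29·0.382219 = -0.283892
x=1.870000, y=-0.283892: f=-0.116980 → y ← -0.283892 + 0.29·(-0.116980) = -0.317817
x=2.160000, y=-0.317817: f=-0.437934 → y ← -0.317817 + 0.29·(-0.437934) = -0.444818
y(2.45) ≈ -0.4448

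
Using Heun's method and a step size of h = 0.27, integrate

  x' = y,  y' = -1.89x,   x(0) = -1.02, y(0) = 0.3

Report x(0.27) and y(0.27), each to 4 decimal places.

Heun on (x,y): k1 = f(s_n, state_n); k2 = f(s_n + h, state_n + h·k1); state_{n+1} = state_n + (h/2)·(k1 + k2).
0.000000: (-1.020000, 0.300000)
  k1 = (0.300000, 1.927800)
  predictor → (-0.939000, 0.820506)
  k2 = (0.820506, 1.774710)
  → (-0.868732, 0.799839)
(x(0.27), y(0.27)) ≈ (-0.8687, 0.7998)

-0.8687, 0.7998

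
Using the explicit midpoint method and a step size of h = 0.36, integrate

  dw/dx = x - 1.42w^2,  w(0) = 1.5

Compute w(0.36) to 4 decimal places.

Midpoint: k1 = f(x_n, w_n); k2 = f(x_n + h/2, w_n + (h/2)·k1); w_{n+1} = w_n + h·k2.
x=0.000000, w=1.500000:
  k1 = f(0.000000, 1.500000) = -3.195000
  k2 = f(0.180000, 0.924900) = -1.034725
  w ← 1.500000 + 0.36·(-1.034725) = 1.127499
w(0.36) ≈ 1.1275

1.1275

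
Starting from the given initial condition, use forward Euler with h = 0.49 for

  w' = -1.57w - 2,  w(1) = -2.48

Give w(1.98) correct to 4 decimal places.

-1.3381

Euler: w_{n+1} = w_n + h·f(t_n, w_n).
t=1.000000, w=-2.480000: f=1.893600 → w ← -2.480000 + 0.49·1.893600 = -1.552136
t=1.490000, w=-1.552136: f=0.436854 → w ← -1.552136 + 0.49·0.436854 = -1.338078
w(1.98) ≈ -1.3381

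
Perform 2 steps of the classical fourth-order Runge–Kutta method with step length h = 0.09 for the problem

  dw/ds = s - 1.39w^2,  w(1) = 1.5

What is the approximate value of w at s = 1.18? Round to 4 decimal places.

1.2378

RK4: k1 = f(s_n, w_n); k2 = f(s_n + h/2, w_n + (h/2)·k1); k3 = f(s_n + h/2, w_n + (h/2)·k2); k4 = f(s_n + h, w_n + h·k3); w_{n+1} = w_n + (h/6)·(k1 + 2k2 + 2k3 + k4).
s=1.000000, w=1.500000:
  k1 = f(1.000000, 1.500000) = -2.127500
  k2 = f(1.045000, 1.404262) = -1.696015
  k3 = f(1.045000, 1.423679) = -1.772339
  k4 = f(1.090000, 1.340489) = -1.407708
  w ← 1.500000 + (0.09/6)·(k1 + 2k2 + 2k3 + k4) = 1.342921
s=1.090000, w=1.342921:
  k1 = f(1.090000, 1.342921) = -1.416778
  k2 = f(1.135000, 1.279166) = -1.139410
  k3 = f(1.135000, 1.291648) = -1.184012
  k4 = f(1.180000, 1.236360) = -0.944735
  w ← 1.342921 + (0.09/6)·(k1 + 2k2 + 2k3 + k4) = 1.237796
w(1.18) ≈ 1.2378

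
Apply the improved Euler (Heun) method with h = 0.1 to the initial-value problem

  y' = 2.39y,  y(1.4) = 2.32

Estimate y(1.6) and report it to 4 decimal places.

Heun: k1 = f(x_n, y_n); k2 = f(x_n + h, y_n + h·k1); y_{n+1} = y_n + (h/2)·(k1 + k2).
x=1.400000, y=2.320000:
  k1 = f(1.400000, 2.320000) = 5.544800
  k2 = f(1.500000, 2.874480) = 6.870007
  y ← 2.320000 + (0.1/2)·(5.544800 + 6.870007) = 2.940740
x=1.500000, y=2.940740:
  k1 = f(1.500000, 2.940740) = 7.028369
  k2 = f(1.600000, 3.643577) = 8.708150
  y ← 2.940740 + (0.1/2)·(7.028369 + 8.708150) = 3.727566
y(1.6) ≈ 3.7276

3.7276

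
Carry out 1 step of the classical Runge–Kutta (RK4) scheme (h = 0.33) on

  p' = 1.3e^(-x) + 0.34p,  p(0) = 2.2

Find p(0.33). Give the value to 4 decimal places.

RK4: k1 = f(x_n, p_n); k2 = f(x_n + h/2, p_n + (h/2)·k1); k3 = f(x_n + h/2, p_n + (h/2)·k2); k4 = f(x_n + h, p_n + h·k3); p_{n+1} = p_n + (h/6)·(k1 + 2k2 + 2k3 + k4).
x=0.000000, p=2.200000:
  k1 = f(0.000000, 2.200000) = 2.048000
  k2 = f(0.165000, 2.537920) = 1.965155
  k3 = f(0.165000, 2.524251) = 1.960507
  k4 = f(0.330000, 2.846967) = 1.902570
  p ← 2.200000 + (0.33/6)·(k1 + 2k2 + 2k3 + k4) = 2.849104
p(0.33) ≈ 2.8491

2.8491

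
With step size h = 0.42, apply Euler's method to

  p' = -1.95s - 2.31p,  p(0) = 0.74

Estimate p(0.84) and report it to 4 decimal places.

-0.3433

Euler: p_{n+1} = p_n + h·f(s_n, p_n).
s=0.000000, p=0.740000: f=-1.709400 → p ← 0.740000 + 0.42·(-1.709400) = 0.022052
s=0.420000, p=0.022052: f=-0.869940 → p ← 0.022052 + 0.42·(-0.869940) = -0.343323
p(0.84) ≈ -0.3433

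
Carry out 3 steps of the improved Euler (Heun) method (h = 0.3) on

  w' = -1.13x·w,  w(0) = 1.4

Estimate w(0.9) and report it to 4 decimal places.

0.8854

Heun: k1 = f(x_n, w_n); k2 = f(x_n + h, w_n + h·k1); w_{n+1} = w_n + (h/2)·(k1 + k2).
x=0.000000, w=1.400000:
  k1 = f(0.000000, 1.400000) = 0.000000
  k2 = f(0.300000, 1.400000) = -0.474600
  w ← 1.400000 + (0.3/2)·(0.000000 + (-0.474600)) = 1.328810
x=0.300000, w=1.328810:
  k1 = f(0.300000, 1.328810) = -0.450467
  k2 = f(0.600000, 1.193670) = -0.809308
  w ← 1.328810 + (0.3/2)·(-0.450467 + (-0.809308)) = 1.139844
x=0.600000, w=1.139844:
  k1 = f(0.600000, 1.139844) = -0.772814
  k2 = f(0.900000, 0.908000) = -0.923436
  w ← 1.139844 + (0.3/2)·(-0.772814 + (-0.923436)) = 0.885406
w(0.9) ≈ 0.8854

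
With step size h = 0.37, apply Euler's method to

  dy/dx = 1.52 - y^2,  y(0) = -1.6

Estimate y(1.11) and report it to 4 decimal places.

Euler: y_{n+1} = y_n + h·f(x_n, y_n).
x=0.000000, y=-1.600000: f=-1.040000 → y ← -1.600000 + 0.37·(-1.040000) = -1.984800
x=0.370000, y=-1.984800: f=-2.419431 → y ← -1.984800 + 0.37·(-2.419431) = -2.879989
x=0.740000, y=-2.879989: f=-6.774339 → y ← -2.879989 + 0.37·(-6.774339) = -5.386495
y(1.11) ≈ -5.3865

-5.3865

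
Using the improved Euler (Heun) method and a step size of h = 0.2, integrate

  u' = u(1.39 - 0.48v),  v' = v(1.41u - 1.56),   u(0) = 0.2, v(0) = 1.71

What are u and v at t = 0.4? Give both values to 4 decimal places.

Heun on (u,v): k1 = f(t_n, state_n); k2 = f(t_n + h, state_n + h·k1); state_{n+1} = state_n + (h/2)·(k1 + k2).
0.000000: (0.200000, 1.710000)
  k1 = (0.113840, -2.185380)
  predictor → (0.222768, 1.272924)
  k2 = (0.173535, -1.585932)
  → (0.228738, 1.332869)
0.200000: (0.228738, 1.332869)
  k1 = (0.171604, -1.649399)
  predictor → (0.263058, 1.002989)
  k2 = (0.239006, -1.192642)
  → (0.269799, 1.048665)
(u(0.4), v(0.4)) ≈ (0.2698, 1.0487)

0.2698, 1.0487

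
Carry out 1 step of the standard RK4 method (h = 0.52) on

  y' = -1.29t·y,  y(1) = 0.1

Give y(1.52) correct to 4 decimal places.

RK4: k1 = f(t_n, y_n); k2 = f(t_n + h/2, y_n + (h/2)·k1); k3 = f(t_n + h/2, y_n + (h/2)·k2); k4 = f(t_n + h, y_n + h·k3); y_{n+1} = y_n + (h/6)·(k1 + 2k2 + 2k3 + k4).
t=1.000000, y=0.100000:
  k1 = f(1.000000, 0.100000) = -0.129000
  k2 = f(1.260000, 0.066460) = -0.108024
  k3 = f(1.260000, 0.071914) = -0.116889
  k4 = f(1.520000, 0.039218) = -0.076899
  y ← 0.100000 + (0.52/6)·(k1 + 2k2 + 2k3 + k4) = 0.043171
y(1.52) ≈ 0.0432

0.0432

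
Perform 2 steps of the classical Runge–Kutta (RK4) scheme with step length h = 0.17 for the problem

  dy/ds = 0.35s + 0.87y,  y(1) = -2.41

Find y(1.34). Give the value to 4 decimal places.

-3.0787

RK4: k1 = f(s_n, y_n); k2 = f(s_n + h/2, y_n + (h/2)·k1); k3 = f(s_n + h/2, y_n + (h/2)·k2); k4 = f(s_n + h, y_n + h·k3); y_{n+1} = y_n + (h/6)·(k1 + 2k2 + 2k3 + k4).
s=1.000000, y=-2.410000:
  k1 = f(1.000000, -2.410000) = -1.746700
  k2 = f(1.085000, -2.558470) = -1.846118
  k3 = f(1.085000, -2.566920) = -1.853470
  k4 = f(1.170000, -2.725090) = -1.961328
  y ← -2.410000 + (0.17/6)·(k1 + 2k2 + 2k3 + k4) = -2.724704
s=1.170000, y=-2.724704:
  k1 = f(1.170000, -2.724704) = -1.960993
  k2 = f(1.255000, -2.891389) = -2.076258
  k3 = f(1.255000, -2.901186) = -2.084782
  k4 = f(1.340000, -3.079117) = -2.209832
  y ← -2.724704 + (0.17/6)·(k1 + 2k2 + 2k3 + k4) = -3.078670
y(1.34) ≈ -3.0787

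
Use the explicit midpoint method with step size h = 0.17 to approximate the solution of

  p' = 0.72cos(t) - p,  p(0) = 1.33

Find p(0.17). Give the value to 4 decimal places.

1.2347

Midpoint: k1 = f(t_n, p_n); k2 = f(t_n + h/2, p_n + (h/2)·k1); p_{n+1} = p_n + h·k2.
t=0.000000, p=1.330000:
  k1 = f(0.000000, 1.330000) = -0.610000
  k2 = f(0.085000, 1.278150) = -0.560749
  p ← 1.330000 + 0.17·(-0.560749) = 1.234673
p(0.17) ≈ 1.2347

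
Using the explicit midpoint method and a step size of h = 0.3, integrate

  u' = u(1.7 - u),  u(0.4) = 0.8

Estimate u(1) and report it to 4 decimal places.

Midpoint: k1 = f(s_n, u_n); k2 = f(s_n + h/2, u_n + (h/2)·k1); u_{n+1} = u_n + h·k2.
s=0.400000, u=0.800000:
  k1 = f(0.400000, 0.800000) = 0.720000
  k2 = f(0.550000, 0.908000) = 0.719136
  u ← 0.800000 + 0.3·0.719136 = 1.015741
s=0.700000, u=1.015741:
  k1 = f(0.700000, 1.015741) = 0.695030
  k2 = f(0.850000, 1.119995) = 0.649603
  u ← 1.015741 + 0.3·0.649603 = 1.210622
u(1) ≈ 1.2106

1.2106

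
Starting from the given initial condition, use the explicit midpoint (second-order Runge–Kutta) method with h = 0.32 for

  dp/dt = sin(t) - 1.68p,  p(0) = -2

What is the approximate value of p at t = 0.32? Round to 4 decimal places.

-1.1628

Midpoint: k1 = f(t_n, p_n); k2 = f(t_n + h/2, p_n + (h/2)·k1); p_{n+1} = p_n + h·k2.
t=0.000000, p=-2.000000:
  k1 = f(0.000000, -2.000000) = 3.360000
  k2 = f(0.160000, -1.462400) = 2.616150
  p ← -2.000000 + 0.32·2.616150 = -1.162832
p(0.32) ≈ -1.1628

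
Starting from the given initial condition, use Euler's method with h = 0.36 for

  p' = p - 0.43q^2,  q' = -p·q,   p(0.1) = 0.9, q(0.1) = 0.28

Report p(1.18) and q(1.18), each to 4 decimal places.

2.2322, 0.0436

Euler on (p,q): p_{n+1} = p_n + h·p', q_{n+1} = q_n + h·q'.
0.100000: (0.900000, 0.280000); f=(0.866288, -0.252000) → (1.211864, 0.189280)
0.460000: (1.211864, 0.189280); f=(1.196458, -0.229382) → (1.642589, 0.106703)
0.820000: (1.642589, 0.106703); f=(1.637693, -0.175269) → (2.232158, 0.043606)
(p(1.18), q(1.18)) ≈ (2.2322, 0.0436)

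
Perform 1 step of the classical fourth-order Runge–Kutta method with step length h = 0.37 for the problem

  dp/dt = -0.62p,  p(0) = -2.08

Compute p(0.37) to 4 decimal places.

RK4: k1 = f(t_n, p_n); k2 = f(t_n + h/2, p_n + (h/2)·k1); k3 = f(t_n + h/2, p_n + (h/2)·k2); k4 = f(t_n + h, p_n + h·k3); p_{n+1} = p_n + (h/6)·(k1 + 2k2 + 2k3 + k4).
t=0.000000, p=-2.080000:
  k1 = f(0.000000, -2.080000) = 1.289600
  k2 = f(0.185000, -1.841424) = 1.141683
  k3 = f(0.185000, -1.868789) = 1.158649
  k4 = f(0.370000, -1.651300) = 1.023806
  p ← -2.080000 + (0.37/6)·(k1 + 2k2 + 2k3 + k4) = -1.653632
p(0.37) ≈ -1.6536

-1.6536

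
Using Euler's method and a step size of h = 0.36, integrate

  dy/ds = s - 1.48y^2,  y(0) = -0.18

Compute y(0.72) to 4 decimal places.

Euler: y_{n+1} = y_n + h·f(s_n, y_n).
s=0.000000, y=-0.180000: f=-0.047952 → y ← -0.180000 + 0.36·(-0.047952) = -0.197263
s=0.360000, y=-0.197263: f=0.302409 → y ← -0.197263 + 0.36·0.302409 = -0.088395
y(0.72) ≈ -0.0884

-0.0884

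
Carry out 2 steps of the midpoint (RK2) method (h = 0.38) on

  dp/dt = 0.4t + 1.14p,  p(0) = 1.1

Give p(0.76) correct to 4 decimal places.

Midpoint: k1 = f(t_n, p_n); k2 = f(t_n + h/2, p_n + (h/2)·k1); p_{n+1} = p_n + h·k2.
t=0.000000, p=1.100000:
  k1 = f(0.000000, 1.100000) = 1.254000
  k2 = f(0.190000, 1.338260) = 1.601616
  p ← 1.100000 + 0.38·1.601616 = 1.708614
t=0.380000, p=1.708614:
  k1 = f(0.380000, 1.708614) = 2.099820
  k2 = f(0.570000, 2.107580) = 2.630641
  p ← 1.708614 + 0.38·2.630641 = 2.708258
p(0.76) ≈ 2.7083

2.7083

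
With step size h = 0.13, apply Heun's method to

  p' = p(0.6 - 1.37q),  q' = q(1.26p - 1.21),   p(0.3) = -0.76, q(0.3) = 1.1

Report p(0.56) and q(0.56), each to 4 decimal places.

Heun on (p,q): k1 = f(t_n, state_n); k2 = f(t_n + h, state_n + h·k1); state_{n+1} = state_n + (h/2)·(k1 + k2).
0.300000: (-0.760000, 1.100000)
  k1 = (0.689320, -2.384360)
  predictor → (-0.670388, 0.790033)
  k2 = (0.323359, -1.623273)
  → (-0.694176, 0.839504)
0.430000: (-0.694176, 0.839504)
  k1 = (0.381880, -1.750081)
  predictor → (-0.644531, 0.611993)
  k2 = (0.153676, -1.237517)
  → (-0.659365, 0.645310)
(p(0.56), q(0.56)) ≈ (-0.6594, 0.6453)

-0.6594, 0.6453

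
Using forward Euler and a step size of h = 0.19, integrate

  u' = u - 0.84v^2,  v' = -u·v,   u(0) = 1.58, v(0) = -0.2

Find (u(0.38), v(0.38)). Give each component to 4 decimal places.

Euler on (u,v): u_{n+1} = u_n + h·u', v_{n+1} = v_n + h·v'.
0.000000: (1.580000, -0.200000); f=(1.546400, 0.316000) → (1.873816, -0.139960)
0.190000: (1.873816, -0.139960); f=(1.857361, 0.262259) → (2.226715, -0.090131)
(u(0.38), v(0.38)) ≈ (2.2267, -0.0901)

2.2267, -0.0901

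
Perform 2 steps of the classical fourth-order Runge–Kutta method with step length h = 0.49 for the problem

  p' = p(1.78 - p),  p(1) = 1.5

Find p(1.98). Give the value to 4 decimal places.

RK4: k1 = f(t_n, p_n); k2 = f(t_n + h/2, p_n + (h/2)·k1); k3 = f(t_n + h/2, p_n + (h/2)·k2); k4 = f(t_n + h, p_n + h·k3); p_{n+1} = p_n + (h/6)·(k1 + 2k2 + 2k3 + k4).
t=1.000000, p=1.500000:
  k1 = f(1.000000, 1.500000) = 0.420000
  k2 = f(1.245000, 1.602900) = 0.283874
  k3 = f(1.245000, 1.569549) = 0.330313
  k4 = f(1.490000, 1.661853) = 0.196342
  p ← 1.500000 + (0.49/6)·(k1 + 2k2 + 2k3 + k4) = 1.650652
t=1.490000, p=1.650652:
  k1 = f(1.490000, 1.650652) = 0.213509
  k2 = f(1.735000, 1.702961) = 0.131194
  k3 = f(1.735000, 1.682794) = 0.163577
  k4 = f(1.980000, 1.730805) = 0.085148
  p ← 1.650652 + (0.49/6)·(k1 + 2k2 + 2k3 + k4) = 1.723188
p(1.98) ≈ 1.7232

1.7232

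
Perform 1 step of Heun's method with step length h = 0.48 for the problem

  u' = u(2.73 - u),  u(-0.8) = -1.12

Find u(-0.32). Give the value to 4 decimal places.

Heun: k1 = f(x_n, u_n); k2 = f(x_n + h, u_n + h·k1); u_{n+1} = u_n + (h/2)·(k1 + k2).
x=-0.800000, u=-1.120000:
  k1 = f(-0.800000, -1.120000) = -4.312000
  k2 = f(-0.320000, -3.189760) = -18.882614
  u ← -1.120000 + (0.48/2)·(-4.312000 + (-18.882614)) = -6.686707
u(-0.32) ≈ -6.6867

-6.6867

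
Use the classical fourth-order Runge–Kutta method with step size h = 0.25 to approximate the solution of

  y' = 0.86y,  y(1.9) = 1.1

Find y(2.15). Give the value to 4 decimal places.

RK4: k1 = f(t_n, y_n); k2 = f(t_n + h/2, y_n + (h/2)·k1); k3 = f(t_n + h/2, y_n + (h/2)·k2); k4 = f(t_n + h, y_n + h·k3); y_{n+1} = y_n + (h/6)·(k1 + 2k2 + 2k3 + k4).
t=1.900000, y=1.100000:
  k1 = f(1.900000, 1.100000) = 0.946000
  k2 = f(2.025000, 1.218250) = 1.047695
  k3 = f(2.025000, 1.230962) = 1.058627
  k4 = f(2.150000, 1.364657) = 1.173605
  y ← 1.100000 + (0.25/6)·(k1 + 2k2 + 2k3 + k4) = 1.363844
y(2.15) ≈ 1.3638

1.3638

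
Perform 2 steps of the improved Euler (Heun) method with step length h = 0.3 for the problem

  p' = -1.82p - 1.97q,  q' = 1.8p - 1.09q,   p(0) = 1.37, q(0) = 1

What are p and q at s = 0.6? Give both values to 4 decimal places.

-0.2059, 0.6412

Heun on (p,q): k1 = f(s_n, state_n); k2 = f(s_n + h, state_n + h·k1); state_{n+1} = state_n + (h/2)·(k1 + k2).
0.000000: (1.370000, 1.000000)
  k1 = (-4.463400, 1.376000)
  predictor → (0.030980, 1.412800)
  k2 = (-2.839600, -1.484188)
  → (0.274550, 0.983772)
0.300000: (0.274550, 0.983772)
  k1 = (-2.437712, -0.578121)
  predictor → (-0.456763, 0.810335)
  k2 = (-0.765051, -1.705440)
  → (-0.205864, 0.641238)
(p(0.6), q(0.6)) ≈ (-0.2059, 0.6412)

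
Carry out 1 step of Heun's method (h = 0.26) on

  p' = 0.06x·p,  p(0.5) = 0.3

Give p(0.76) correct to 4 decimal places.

0.3030

Heun: k1 = f(x_n, p_n); k2 = f(x_n + h, p_n + h·k1); p_{n+1} = p_n + (h/2)·(k1 + k2).
x=0.500000, p=0.300000:
  k1 = f(0.500000, 0.300000) = 0.009000
  k2 = f(0.760000, 0.302340) = 0.013787
  p ← 0.300000 + (0.26/2)·(0.009000 + 0.013787) = 0.302962
p(0.76) ≈ 0.3030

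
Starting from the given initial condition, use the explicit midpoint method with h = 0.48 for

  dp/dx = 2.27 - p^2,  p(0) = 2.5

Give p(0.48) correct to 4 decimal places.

2.4441

Midpoint: k1 = f(x_n, p_n); k2 = f(x_n + h/2, p_n + (h/2)·k1); p_{n+1} = p_n + h·k2.
x=0.000000, p=2.500000:
  k1 = f(0.000000, 2.500000) = -3.980000
  k2 = f(0.240000, 1.544800) = -0.116407
  p ← 2.500000 + 0.48·(-0.116407) = 2.444125
p(0.48) ≈ 2.4441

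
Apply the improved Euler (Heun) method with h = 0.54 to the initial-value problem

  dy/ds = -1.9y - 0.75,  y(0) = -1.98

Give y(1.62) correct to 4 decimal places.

Heun: k1 = f(s_n, y_n); k2 = f(s_n + h, y_n + h·k1); y_{n+1} = y_n + (h/2)·(k1 + k2).
s=0.000000, y=-1.980000:
  k1 = f(0.000000, -1.980000) = 3.012000
  k2 = f(0.540000, -0.353520) = -0.078312
  y ← -1.980000 + (0.54/2)·(3.012000 + (-0.078312)) = -1.187904
s=0.540000, y=-1.187904:
  k1 = f(0.540000, -1.187904) = 1.507018
  k2 = f(1.080000, -0.374114) = -0.039182
  y ← -1.187904 + (0.54/2)·(1.507018 + (-0.039182)) = -0.791589
s=1.080000, y=-0.791589:
  k1 = f(1.080000, -0.791589) = 0.754018
  k2 = f(1.620000, -0.384419) = -0.019604
  y ← -0.791589 + (0.54/2)·(0.754018 + (-0.019604)) = -0.593297
y(1.62) ≈ -0.5933

-0.5933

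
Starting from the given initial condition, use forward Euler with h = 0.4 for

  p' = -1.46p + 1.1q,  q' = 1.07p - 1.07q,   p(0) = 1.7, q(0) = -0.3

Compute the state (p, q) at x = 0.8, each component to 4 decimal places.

0.4839, 0.5642

Euler on (p,q): p_{n+1} = p_n + h·p', q_{n+1} = q_n + h·q'.
0.000000: (1.700000, -0.300000); f=(-2.812000, 2.140000) → (0.575200, 0.556000)
0.400000: (0.575200, 0.556000); f=(-0.228192, 0.020544) → (0.483923, 0.564218)
(p(0.8), q(0.8)) ≈ (0.4839, 0.5642)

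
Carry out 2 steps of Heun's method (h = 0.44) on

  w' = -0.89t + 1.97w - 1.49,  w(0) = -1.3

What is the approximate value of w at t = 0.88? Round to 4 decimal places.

Heun: k1 = f(t_n, w_n); k2 = f(t_n + h, w_n + h·k1); w_{n+1} = w_n + (h/2)·(k1 + k2).
t=0.000000, w=-1.300000:
  k1 = f(0.000000, -1.300000) = -4.051000
  k2 = f(0.440000, -3.082440) = -7.954007
  w ← -1.300000 + (0.44/2)·(-4.051000 + (-7.954007)) = -3.941101
t=0.440000, w=-3.941101:
  k1 = f(0.440000, -3.941101) = -9.645570
  k2 = f(0.880000, -8.185152) = -18.397950
  w ← -3.941101 + (0.44/2)·(-9.645570 + (-18.397950)) = -10.110676
w(0.88) ≈ -10.1107

-10.1107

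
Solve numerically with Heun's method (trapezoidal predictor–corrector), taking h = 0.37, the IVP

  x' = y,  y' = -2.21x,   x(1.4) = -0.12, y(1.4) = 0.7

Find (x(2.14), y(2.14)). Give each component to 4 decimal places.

Heun on (x,y): k1 = f(t_n, state_n); k2 = f(t_n + h, state_n + h·k1); state_{n+1} = state_n + (h/2)·(k1 + k2).
1.400000: (-0.120000, 0.700000)
  k1 = (0.700000, 0.265200)
  predictor → (0.139000, 0.798124)
  k2 = (0.798124, -0.307190)
  → (0.157153, 0.692232)
1.770000: (0.157153, 0.692232)
  k1 = (0.692232, -0.347308)
  predictor → (0.413279, 0.563728)
  k2 = (0.563728, -0.913346)
  → (0.389505, 0.459011)
(x(2.14), y(2.14)) ≈ (0.3895, 0.4590)

0.3895, 0.4590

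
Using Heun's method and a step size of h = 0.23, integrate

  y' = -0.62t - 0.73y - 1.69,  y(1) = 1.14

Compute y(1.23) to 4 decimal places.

Heun: k1 = f(t_n, y_n); k2 = f(t_n + h, y_n + h·k1); y_{n+1} = y_n + (h/2)·(k1 + k2).
t=1.000000, y=1.140000:
  k1 = f(1.000000, 1.140000) = -3.142200
  k2 = f(1.230000, 0.417294) = -2.757225
  y ← 1.140000 + (0.23/2)·(-3.142200 + (-2.757225)) = 0.461566
y(1.23) ≈ 0.4616

0.4616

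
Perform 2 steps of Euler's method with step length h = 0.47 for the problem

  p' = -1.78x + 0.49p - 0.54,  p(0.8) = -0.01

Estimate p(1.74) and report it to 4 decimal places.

Euler: p_{n+1} = p_n + h·f(x_n, p_n).
x=0.800000, p=-0.010000: f=-1.968900 → p ← -0.010000 + 0.47·(-1.968900) = -0.935383
x=1.270000, p=-0.935383: f=-3.258938 → p ← -0.935383 + 0.47·(-3.258938) = -2.467084
p(1.74) ≈ -2.4671

-2.4671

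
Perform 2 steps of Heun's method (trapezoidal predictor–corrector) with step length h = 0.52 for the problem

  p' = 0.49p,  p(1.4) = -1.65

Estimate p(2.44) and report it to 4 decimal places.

Heun: k1 = f(t_n, p_n); k2 = f(t_n + h, p_n + h·k1); p_{n+1} = p_n + (h/2)·(k1 + k2).
t=1.400000, p=-1.650000:
  k1 = f(1.400000, -1.650000) = -0.808500
  k2 = f(1.920000, -2.070420) = -1.014506
  p ← -1.650000 + (0.52/2)·(-0.808500 + (-1.014506)) = -2.123982
t=1.920000, p=-2.123982:
  k1 = f(1.920000, -2.123982) = -1.040751
  k2 = f(2.440000, -2.665172) = -1.305934
  p ← -2.123982 + (0.52/2)·(-1.040751 + (-1.305934)) = -2.734120
p(2.44) ≈ -2.7341

-2.7341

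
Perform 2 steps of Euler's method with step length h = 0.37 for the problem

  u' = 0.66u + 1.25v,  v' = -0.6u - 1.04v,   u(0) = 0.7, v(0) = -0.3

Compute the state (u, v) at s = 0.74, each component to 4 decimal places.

0.7538, -0.3717

Euler on (u,v): u_{n+1} = u_n + h·u', v_{n+1} = v_n + h·v'.
0.000000: (0.700000, -0.300000); f=(0.087000, -0.108000) → (0.732190, -0.339960)
0.370000: (0.732190, -0.339960); f=(0.058295, -0.085756) → (0.753759, -0.371690)
(u(0.74), v(0.74)) ≈ (0.7538, -0.3717)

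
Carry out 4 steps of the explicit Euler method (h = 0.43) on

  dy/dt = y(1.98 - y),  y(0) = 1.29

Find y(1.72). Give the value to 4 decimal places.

1.9775

Euler: y_{n+1} = y_n + h·f(t_n, y_n).
t=0.000000, y=1.290000: f=0.890100 → y ← 1.290000 + 0.43·0.890100 = 1.672743
t=0.430000, y=1.672743: f=0.513962 → y ← 1.672743 + 0.43·0.513962 = 1.893747
t=0.860000, y=1.893747: f=0.163342 → y ← 1.893747 + 0.43·0.163342 = 1.963984
t=1.290000, y=1.963984: f=0.031456 → y ← 1.963984 + 0.43·0.031456 = 1.977510
y(1.72) ≈ 1.9775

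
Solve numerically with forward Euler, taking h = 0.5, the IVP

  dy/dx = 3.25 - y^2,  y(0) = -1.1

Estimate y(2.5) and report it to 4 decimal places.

Euler: y_{n+1} = y_n + h·f(x_n, y_n).
x=0.000000, y=-1.100000: f=2.040000 → y ← -1.100000 + 0.5·2.040000 = -0.080000
x=0.500000, y=-0.080000: f=3.243600 → y ← -0.080000 + 0.5·3.243600 = 1.541800
x=1.000000, y=1.541800: f=0.872853 → y ← 1.541800 + 0.5·0.872853 = 1.978226
x=1.500000, y=1.978226: f=-0.663380 → y ← 1.978226 + 0.5·(-0.663380) = 1.646537
x=2.000000, y=1.646537: f=0.538917 → y ← 1.646537 + 0.5·0.538917 = 1.915995
y(2.5) ≈ 1.9160

1.9160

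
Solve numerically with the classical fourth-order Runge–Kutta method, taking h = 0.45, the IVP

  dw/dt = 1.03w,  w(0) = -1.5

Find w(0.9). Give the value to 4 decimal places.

RK4: k1 = f(t_n, w_n); k2 = f(t_n + h/2, w_n + (h/2)·k1); k3 = f(t_n + h/2, w_n + (h/2)·k2); k4 = f(t_n + h, w_n + h·k3); w_{n+1} = w_n + (h/6)·(k1 + 2k2 + 2k3 + k4).
t=0.000000, w=-1.500000:
  k1 = f(0.000000, -1.500000) = -1.545000
  k2 = f(0.225000, -1.847625) = -1.903054
  k3 = f(0.225000, -1.928187) = -1.986033
  k4 = f(0.450000, -2.393715) = -2.465526
  w ← -1.500000 + (0.45/6)·(k1 + 2k2 + 2k3 + k4) = -2.384152
t=0.450000, w=-2.384152:
  k1 = f(0.450000, -2.384152) = -2.455677
  k2 = f(0.675000, -2.936680) = -3.024780
  k3 = f(0.675000, -3.064728) = -3.156670
  k4 = f(0.900000, -3.804654) = -3.918793
  w ← -2.384152 + (0.45/6)·(k1 + 2k2 + 2k3 + k4) = -3.789455
w(0.9) ≈ -3.7895

-3.7895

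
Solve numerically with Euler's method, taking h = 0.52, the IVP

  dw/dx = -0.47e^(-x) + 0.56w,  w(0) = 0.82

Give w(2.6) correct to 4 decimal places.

1.7100

Euler: w_{n+1} = w_n + h·f(x_n, w_n).
x=0.000000, w=0.820000: f=-0.010800 → w ← 0.820000 + 0.52·(-0.010800) = 0.814384
x=0.520000, w=0.814384: f=0.176630 → w ← 0.814384 + 0.52·0.176630 = 0.906232
x=1.040000, w=0.906232: f=0.341366 → w ← 0.906232 + 0.52·0.341366 = 1.083742
x=1.560000, w=1.083742: f=0.508132 → w ← 1.083742 + 0.52·0.508132 = 1.347971
x=2.080000, w=1.347971: f=0.696146 → w ← 1.347971 + 0.52·0.696146 = 1.709967
w(2.6) ≈ 1.7100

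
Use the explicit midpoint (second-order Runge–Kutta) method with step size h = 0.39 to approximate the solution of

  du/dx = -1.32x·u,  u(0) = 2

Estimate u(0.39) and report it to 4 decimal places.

1.7992

Midpoint: k1 = f(x_n, u_n); k2 = f(x_n + h/2, u_n + (h/2)·k1); u_{n+1} = u_n + h·k2.
x=0.000000, u=2.000000:
  k1 = f(0.000000, 2.000000) = 0.000000
  k2 = f(0.195000, 2.000000) = -0.514800
  u ← 2.000000 + 0.39·(-0.514800) = 1.799228
u(0.39) ≈ 1.7992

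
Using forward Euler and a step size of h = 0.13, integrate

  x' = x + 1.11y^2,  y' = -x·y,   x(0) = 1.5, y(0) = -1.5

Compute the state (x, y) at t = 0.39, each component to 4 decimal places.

Euler on (x,y): x_{n+1} = x_n + h·x', y_{n+1} = y_n + h·y'.
0.000000: (1.500000, -1.500000); f=(3.997500, 2.250000) → (2.019675, -1.207500)
0.130000: (2.019675, -1.207500); f=(3.638117, 2.438758) → (2.492630, -0.890462)
0.260000: (2.492630, -0.890462); f=(3.372773, 2.219591) → (2.931091, -0.601915)
(x(0.39), y(0.39)) ≈ (2.9311, -0.6019)

2.9311, -0.6019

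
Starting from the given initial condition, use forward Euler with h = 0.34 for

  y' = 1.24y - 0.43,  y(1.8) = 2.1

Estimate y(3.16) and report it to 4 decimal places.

Euler: y_{n+1} = y_n + h·f(t_n, y_n).
t=1.800000, y=2.100000: f=2.174000 → y ← 2.100000 + 0.34·2.174000 = 2.839160
t=2.140000, y=2.839160: f=3.090558 → y ← 2.839160 + 0.34·3.090558 = 3.889950
t=2.480000, y=3.889950: f=4.393538 → y ← 3.889950 + 0.34·4.393538 = 5.383753
t=2.820000, y=5.383753: f=6.245853 → y ← 5.383753 + 0.34·6.245853 = 7.507343
y(3.16) ≈ 7.5073

7.5073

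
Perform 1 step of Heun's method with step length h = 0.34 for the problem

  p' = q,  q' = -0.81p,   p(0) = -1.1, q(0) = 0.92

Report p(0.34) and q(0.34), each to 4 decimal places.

Heun on (p,q): k1 = f(t_n, state_n); k2 = f(t_n + h, state_n + h·k1); state_{n+1} = state_n + (h/2)·(k1 + k2).
0.000000: (-1.100000, 0.920000)
  k1 = (0.920000, 0.891000)
  predictor → (-0.787200, 1.222940)
  k2 = (1.222940, 0.637632)
  → (-0.735700, 1.179867)
(p(0.34), q(0.34)) ≈ (-0.7357, 1.1799)

-0.7357, 1.1799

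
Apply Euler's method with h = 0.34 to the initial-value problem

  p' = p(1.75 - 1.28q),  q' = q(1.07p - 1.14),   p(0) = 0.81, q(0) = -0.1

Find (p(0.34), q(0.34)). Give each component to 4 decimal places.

Euler on (p,q): p_{n+1} = p_n + h·p', q_{n+1} = q_n + h·q'.
0.000000: (0.810000, -0.100000); f=(1.521180, 0.027330) → (1.327201, -0.090708)
(p(0.34), q(0.34)) ≈ (1.3272, -0.0907)

1.3272, -0.0907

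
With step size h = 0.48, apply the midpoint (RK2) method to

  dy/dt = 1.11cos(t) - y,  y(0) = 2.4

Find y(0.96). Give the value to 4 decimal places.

Midpoint: k1 = f(t_n, y_n); k2 = f(t_n + h/2, y_n + (h/2)·k1); y_{n+1} = y_n + h·k2.
t=0.000000, y=2.400000:
  k1 = f(0.000000, 2.400000) = -1.290000
  k2 = f(0.240000, 2.090400) = -1.012215
  y ← 2.400000 + 0.48·(-1.012215) = 1.914137
t=0.480000, y=1.914137:
  k1 = f(0.480000, 1.914137) = -0.929573
  k2 = f(0.720000, 1.691039) = -0.856535
  y ← 1.914137 + 0.48·(-0.856535) = 1.503000
y(0.96) ≈ 1.5030

1.5030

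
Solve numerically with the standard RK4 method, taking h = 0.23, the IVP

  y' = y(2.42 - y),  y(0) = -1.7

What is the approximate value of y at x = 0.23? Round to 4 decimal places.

RK4: k1 = f(x_n, y_n); k2 = f(x_n + h/2, y_n + (h/2)·k1); k3 = f(x_n + h/2, y_n + (h/2)·k2); k4 = f(x_n + h, y_n + h·k3); y_{n+1} = y_n + (h/6)·(k1 + 2k2 + 2k3 + k4).
x=0.000000, y=-1.700000:
  k1 = f(0.000000, -1.700000) = -7.004000
  k2 = f(0.115000, -2.505460) = -12.340543
  k3 = f(0.115000, -3.119162) = -17.277547
  k4 = f(0.230000, -5.673836) = -45.923097
  y ← -1.700000 + (0.23/6)·(k1 + 2k2 + 2k3 + k4) = -5.999592
y(0.23) ≈ -5.9996

-5.9996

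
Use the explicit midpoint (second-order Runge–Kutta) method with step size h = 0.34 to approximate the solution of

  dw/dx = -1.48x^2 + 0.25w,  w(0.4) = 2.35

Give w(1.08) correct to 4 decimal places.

Midpoint: k1 = f(x_n, w_n); k2 = f(x_n + h/2, w_n + (h/2)·k1); w_{n+1} = w_n + h·k2.
x=0.400000, w=2.350000:
  k1 = f(0.400000, 2.350000) = 0.350700
  k2 = f(0.570000, 2.409619) = 0.121553
  w ← 2.350000 + 0.34·0.121553 = 2.391328
x=0.740000, w=2.391328:
  k1 = f(0.740000, 2.391328) = -0.212616
  k2 = f(0.910000, 2.355183) = -0.636792
  w ← 2.391328 + 0.34·(-0.636792) = 2.174819
w(1.08) ≈ 2.1748

2.1748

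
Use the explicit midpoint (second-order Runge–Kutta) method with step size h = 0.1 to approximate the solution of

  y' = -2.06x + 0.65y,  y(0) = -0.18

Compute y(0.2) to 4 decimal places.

-0.2475

Midpoint: k1 = f(x_n, y_n); k2 = f(x_n + h/2, y_n + (h/2)·k1); y_{n+1} = y_n + h·k2.
x=0.000000, y=-0.180000:
  k1 = f(0.000000, -0.180000) = -0.117000
  k2 = f(0.050000, -0.185850) = -0.223803
  y ← -0.180000 + 0.1·(-0.223803) = -0.202380
x=0.100000, y=-0.202380:
  k1 = f(0.100000, -0.202380) = -0.337547
  k2 = f(0.150000, -0.219258) = -0.451517
  y ← -0.202380 + 0.1·(-0.451517) = -0.247532
y(0.2) ≈ -0.2475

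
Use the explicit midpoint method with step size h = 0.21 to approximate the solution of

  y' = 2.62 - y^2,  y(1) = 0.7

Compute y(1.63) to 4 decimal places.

Midpoint: k1 = f(x_n, y_n); k2 = f(x_n + h/2, y_n + (h/2)·k1); y_{n+1} = y_n + h·k2.
x=1.000000, y=0.700000:
  k1 = f(1.000000, 0.700000) = 2.130000
  k2 = f(1.105000, 0.923650) = 1.766871
  y ← 0.700000 + 0.21·1.766871 = 1.071043
x=1.210000, y=1.071043:
  k1 = f(1.210000, 1.071043) = 1.472867
  k2 = f(1.315000, 1.225694) = 1.117674
  y ← 1.071043 + 0.21·1.117674 = 1.305754
x=1.420000, y=1.305754:
  k1 = f(1.420000, 1.305754) = 0.915005
  k2 = f(1.525000, 1.401830) = 0.654873
  y ← 1.305754 + 0.21·0.654873 = 1.443278
y(1.63) ≈ 1.4433

1.4433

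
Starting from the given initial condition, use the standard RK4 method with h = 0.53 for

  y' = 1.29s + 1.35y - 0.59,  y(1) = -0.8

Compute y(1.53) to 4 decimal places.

RK4: k1 = f(s_n, y_n); k2 = f(s_n + h/2, y_n + (h/2)·k1); k3 = f(s_n + h/2, y_n + (h/2)·k2); k4 = f(s_n + h, y_n + h·k3); y_{n+1} = y_n + (h/6)·(k1 + 2k2 + 2k3 + k4).
s=1.000000, y=-0.800000:
  k1 = f(1.000000, -0.800000) = -0.380000
  k2 = f(1.265000, -0.900700) = -0.174095
  k3 = f(1.265000, -0.846135) = -0.100432
  k4 = f(1.530000, -0.853229) = 0.231841
  y ← -0.800000 + (0.53/6)·(k1 + 2k2 + 2k3 + k4) = -0.861587
y(1.53) ≈ -0.8616

-0.8616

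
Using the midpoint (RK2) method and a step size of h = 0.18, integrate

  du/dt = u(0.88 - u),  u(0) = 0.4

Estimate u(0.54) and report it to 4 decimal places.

0.5040

Midpoint: k1 = f(t_n, u_n); k2 = f(t_n + h/2, u_n + (h/2)·k1); u_{n+1} = u_n + h·k2.
t=0.000000, u=0.400000:
  k1 = f(0.000000, 0.400000) = 0.192000
  k2 = f(0.090000, 0.417280) = 0.193084
  u ← 0.400000 + 0.18·0.193084 = 0.434755
t=0.180000, u=0.434755:
  k1 = f(0.180000, 0.434755) = 0.193572
  k2 = f(0.270000, 0.452177) = 0.193452
  u ← 0.434755 + 0.18·0.193452 = 0.469576
t=0.360000, u=0.469576:
  k1 = f(0.360000, 0.469576) = 0.192725
  k2 = f(0.450000, 0.486922) = 0.191398
  u ← 0.469576 + 0.18·0.191398 = 0.504028
u(0.54) ≈ 0.5040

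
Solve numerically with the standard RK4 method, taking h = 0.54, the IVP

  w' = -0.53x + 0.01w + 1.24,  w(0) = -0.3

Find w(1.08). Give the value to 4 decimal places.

0.7330

RK4: k1 = f(x_n, w_n); k2 = f(x_n + h/2, w_n + (h/2)·k1); k3 = f(x_n + h/2, w_n + (h/2)·k2); k4 = f(x_n + h, w_n + h·k3); w_{n+1} = w_n + (h/6)·(k1 + 2k2 + 2k3 + k4).
x=0.000000, w=-0.300000:
  k1 = f(0.000000, -0.300000) = 1.237000
  k2 = f(0.270000, 0.033990) = 1.097240
  k3 = f(0.270000, -0.003745) = 1.096863
  k4 = f(0.540000, 0.292306) = 0.956723
  w ← -0.300000 + (0.54/6)·(k1 + 2k2 + 2k3 + k4) = 0.292374
x=0.540000, w=0.292374:
  k1 = f(0.540000, 0.292374) = 0.956724
  k2 = f(0.810000, 0.550689) = 0.816207
  k3 = f(0.810000, 0.512749) = 0.815827
  k4 = f(1.080000, 0.732920) = 0.674929
  w ← 0.292374 + (0.54/6)·(k1 + 2k2 + 2k3 + k4) = 0.732988
w(1.08) ≈ 0.7330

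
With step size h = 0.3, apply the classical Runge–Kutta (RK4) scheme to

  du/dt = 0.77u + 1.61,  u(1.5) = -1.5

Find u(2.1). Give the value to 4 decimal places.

RK4: k1 = f(t_n, u_n); k2 = f(t_n + h/2, u_n + (h/2)·k1); k3 = f(t_n + h/2, u_n + (h/2)·k2); k4 = f(t_n + h, u_n + h·k3); u_{n+1} = u_n + (h/6)·(k1 + 2k2 + 2k3 + k4).
t=1.500000, u=-1.500000:
  k1 = f(1.500000, -1.500000) = 0.455000
  k2 = f(1.650000, -1.431750) = 0.507553
  k3 = f(1.650000, -1.423867) = 0.513622
  k4 = f(1.800000, -1.345913) = 0.573647
  u ← -1.500000 + (0.3/6)·(k1 + 2k2 + 2k3 + k4) = -1.346450
t=1.800000, u=-1.346450:
  k1 = f(1.800000, -1.346450) = 0.573233
  k2 = f(1.950000, -1.260465) = 0.639442
  k3 = f(1.950000, -1.250534) = 0.647089
  k4 = f(2.100000, -1.152324) = 0.722711
  u ← -1.346450 + (0.3/6)·(k1 + 2k2 + 2k3 + k4) = -1.153000
u(2.1) ≈ -1.1530

-1.1530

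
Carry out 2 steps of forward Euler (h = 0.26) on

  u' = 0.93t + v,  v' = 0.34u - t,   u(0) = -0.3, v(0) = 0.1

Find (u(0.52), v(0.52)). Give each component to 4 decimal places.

Euler on (u,v): u_{n+1} = u_n + h·u', v_{n+1} = v_n + h·v'.
0.000000: (-0.300000, 0.100000); f=(0.100000, -0.102000) → (-0.274000, 0.073480)
0.260000: (-0.274000, 0.073480); f=(0.315280, -0.353160) → (-0.192027, -0.018342)
(u(0.52), v(0.52)) ≈ (-0.1920, -0.0183)

-0.1920, -0.0183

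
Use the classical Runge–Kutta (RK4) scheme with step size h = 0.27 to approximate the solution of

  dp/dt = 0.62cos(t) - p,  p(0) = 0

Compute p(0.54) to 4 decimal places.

0.2446

RK4: k1 = f(t_n, p_n); k2 = f(t_n + h/2, p_n + (h/2)·k1); k3 = f(t_n + h/2, p_n + (h/2)·k2); k4 = f(t_n + h, p_n + h·k3); p_{n+1} = p_n + (h/6)·(k1 + 2k2 + 2k3 + k4).
t=0.000000, p=0.000000:
  k1 = f(0.000000, 0.000000) = 0.620000
  k2 = f(0.135000, 0.083700) = 0.530659
  k3 = f(0.135000, 0.071639) = 0.542720
  k4 = f(0.270000, 0.146534) = 0.451004
  p ← 0.000000 + (0.27/6)·(k1 + 2k2 + 2k3 + k4) = 0.144799
t=0.270000, p=0.144799:
  k1 = f(0.270000, 0.144799) = 0.452739
  k2 = f(0.405000, 0.205919) = 0.363925
  k3 = f(0.405000, 0.193929) = 0.375914
  k4 = f(0.540000, 0.246296) = 0.285483
  p ← 0.144799 + (0.27/6)·(k1 + 2k2 + 2k3 + k4) = 0.244605
p(0.54) ≈ 0.2446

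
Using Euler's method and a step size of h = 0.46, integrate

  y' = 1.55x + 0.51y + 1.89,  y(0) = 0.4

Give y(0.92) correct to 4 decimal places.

Euler: y_{n+1} = y_n + h·f(x_n, y_n).
x=0.000000, y=0.400000: f=2.094000 → y ← 0.400000 + 0.46·2.094000 = 1.363240
x=0.460000, y=1.363240: f=3.298252 → y ← 1.363240 + 0.46·3.298252 = 2.880436
y(0.92) ≈ 2.8804

2.8804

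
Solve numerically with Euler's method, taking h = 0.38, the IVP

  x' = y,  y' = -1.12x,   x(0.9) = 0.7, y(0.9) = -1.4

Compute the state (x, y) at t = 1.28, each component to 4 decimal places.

Euler on (x,y): x_{n+1} = x_n + h·x', y_{n+1} = y_n + h·y'.
0.900000: (0.700000, -1.400000); f=(-1.400000, -0.784000) → (0.168000, -1.697920)
(x(1.28), y(1.28)) ≈ (0.1680, -1.6979)

0.1680, -1.6979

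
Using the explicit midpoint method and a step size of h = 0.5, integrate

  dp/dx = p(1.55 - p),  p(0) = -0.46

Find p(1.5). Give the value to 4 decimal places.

-104.9268

Midpoint: k1 = f(x_n, p_n); k2 = f(x_n + h/2, p_n + (h/2)·k1); p_{n+1} = p_n + h·k2.
x=0.000000, p=-0.460000:
  k1 = f(0.000000, -0.460000) = -0.924600
  k2 = f(0.250000, -0.691150) = -1.548971
  p ← -0.460000 + 0.5·(-1.548971) = -1.234485
x=0.500000, p=-1.234485:
  k1 = f(0.500000, -1.234485) = -3.437407
  k2 = f(0.750000, -2.093837) = -7.629601
  p ← -1.234485 + 0.5·(-7.629601) = -5.049286
x=1.000000, p=-5.049286:
  k1 = f(1.000000, -5.049286) = -33.321682
  k2 = f(1.250000, -13.379706) = -199.755090
  p ← -5.049286 + 0.5·(-199.755090) = -104.926831
p(1.5) ≈ -104.9268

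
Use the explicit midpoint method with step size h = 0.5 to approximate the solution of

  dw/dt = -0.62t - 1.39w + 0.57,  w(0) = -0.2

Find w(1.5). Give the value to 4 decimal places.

Midpoint: k1 = f(t_n, w_n); k2 = f(t_n + h/2, w_n + (h/2)·k1); w_{n+1} = w_n + h·k2.
t=0.000000, w=-0.200000:
  k1 = f(0.000000, -0.200000) = 0.848000
  k2 = f(0.250000, 0.012000) = 0.398320
  w ← -0.200000 + 0.5·0.398320 = -0.000840
t=0.500000, w=-0.000840:
  k1 = f(0.500000, -0.000840) = 0.261168
  k2 = f(0.750000, 0.064452) = 0.015412
  w ← -0.000840 + 0.5·0.015412 = 0.006866
t=1.000000, w=0.006866:
  k1 = f(1.000000, 0.006866) = -0.059544
  k2 = f(1.250000, -0.008020) = -0.193852
  w ← 0.006866 + 0.5·(-0.193852) = -0.090060
w(1.5) ≈ -0.0901

-0.0901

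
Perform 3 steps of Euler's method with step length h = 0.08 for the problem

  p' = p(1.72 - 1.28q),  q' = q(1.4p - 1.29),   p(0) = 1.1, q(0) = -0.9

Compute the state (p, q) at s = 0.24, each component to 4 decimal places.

2.0595, -1.0426

Euler on (p,q): p_{n+1} = p_n + h·p', q_{n+1} = q_n + h·q'.
0.000000: (1.100000, -0.900000); f=(3.159200, -0.225000) → (1.352736, -0.918000)
0.080000: (1.352736, -0.918000); f=(3.916225, -0.554316) → (1.666034, -0.962345)
0.160000: (1.666034, -0.962345); f=(4.917802, -1.003195) → (2.059458, -1.042601)
(p(0.24), q(0.24)) ≈ (2.0595, -1.0426)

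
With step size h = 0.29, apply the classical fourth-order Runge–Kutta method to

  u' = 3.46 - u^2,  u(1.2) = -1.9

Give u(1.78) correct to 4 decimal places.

RK4: k1 = f(s_n, u_n); k2 = f(s_n + h/2, u_n + (h/2)·k1); k3 = f(s_n + h/2, u_n + (h/2)·k2); k4 = f(s_n + h, u_n + h·k3); u_{n+1} = u_n + (h/6)·(k1 + 2k2 + 2k3 + k4).
s=1.200000, u=-1.900000:
  k1 = f(1.200000, -1.900000) = -0.150000
  k2 = f(1.345000, -1.921750) = -0.233123
  k3 = f(1.345000, -1.933803) = -0.279593
  k4 = f(1.490000, -1.981082) = -0.464686
  u ← -1.900000 + (0.29/6)·(k1 + 2k2 + 2k3 + k4) = -1.979272
s=1.490000, u=-1.979272:
  k1 = f(1.490000, -1.979272) = -0.457519
  k2 = f(1.635000, -2.045613) = -0.724531
  k3 = f(1.635000, -2.084329) = -0.884429
  k4 = f(1.780000, -2.235757) = -1.538609
  u ← -1.979272 + (0.29/6)·(k1 + 2k2 + 2k3 + k4) = -2.231285
u(1.78) ≈ -2.2313

-2.2313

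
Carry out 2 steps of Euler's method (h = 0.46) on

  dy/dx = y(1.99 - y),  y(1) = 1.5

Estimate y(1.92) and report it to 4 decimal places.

1.9665

Euler: y_{n+1} = y_n + h·f(x_n, y_n).
x=1.000000, y=1.500000: f=0.735000 → y ← 1.500000 + 0.46·0.735000 = 1.838100
x=1.460000, y=1.838100: f=0.279207 → y ← 1.838100 + 0.46·0.279207 = 1.966535
y(1.92) ≈ 1.9665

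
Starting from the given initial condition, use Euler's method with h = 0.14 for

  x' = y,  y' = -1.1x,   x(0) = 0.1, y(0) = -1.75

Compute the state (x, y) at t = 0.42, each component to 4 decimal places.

Euler on (x,y): x_{n+1} = x_n + h·x', y_{n+1} = y_n + h·y'.
0.000000: (0.100000, -1.750000); f=(-1.750000, -0.110000) → (-0.145000, -1.765400)
0.140000: (-0.145000, -1.765400); f=(-1.765400, 0.159500) → (-0.392156, -1.743070)
0.280000: (-0.392156, -1.743070); f=(-1.743070, 0.431372) → (-0.636186, -1.682678)
(x(0.42), y(0.42)) ≈ (-0.6362, -1.6827)

-0.6362, -1.6827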